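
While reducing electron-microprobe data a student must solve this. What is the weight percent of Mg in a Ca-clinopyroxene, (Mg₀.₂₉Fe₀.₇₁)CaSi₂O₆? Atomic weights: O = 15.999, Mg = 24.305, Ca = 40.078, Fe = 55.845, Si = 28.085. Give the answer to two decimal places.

2.95 mass %

Formula mass = 0.29·24.305 + 0.71·55.845 + 1·40.078 + 2·28.085 + 6·15.999 = 238.940 g/mol, of which 7.048 g is Mg.
So Mg makes up 7.048/238.940 = 0.0295 of the mass, i.e. 2.95%.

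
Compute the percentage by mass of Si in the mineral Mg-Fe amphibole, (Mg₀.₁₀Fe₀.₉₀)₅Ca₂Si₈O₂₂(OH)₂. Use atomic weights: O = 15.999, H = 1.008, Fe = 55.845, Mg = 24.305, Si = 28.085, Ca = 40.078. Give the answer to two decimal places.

23.54 mass %

Molar mass of (Mg₀.₁₀Fe₀.₉₀)₅Ca₂Si₈O₂₂(OH)₂: 0.50·24.305 + 4.50·55.845 + 2·40.078 + 8·28.085 + 24·15.999 + 2·1.008 = 954.283 g/mol.
Mass of Si per formula unit: 8 × 28.085 = 224.680 g.
Weight fraction Si = 224.680 / 954.283 = 0.2354.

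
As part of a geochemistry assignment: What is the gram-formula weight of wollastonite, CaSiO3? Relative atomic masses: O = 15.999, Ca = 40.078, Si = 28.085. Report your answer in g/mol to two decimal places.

The formula mass is the sum 1·40.078 + 1·28.085 + 3·15.999.

116.16 g/mol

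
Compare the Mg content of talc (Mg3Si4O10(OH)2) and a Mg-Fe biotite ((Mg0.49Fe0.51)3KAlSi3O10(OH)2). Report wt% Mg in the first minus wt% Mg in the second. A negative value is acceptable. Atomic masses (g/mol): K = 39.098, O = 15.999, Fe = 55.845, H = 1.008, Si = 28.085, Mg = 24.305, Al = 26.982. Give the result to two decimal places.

11.55 percentage points

Mg in Mg3Si4O10(OH)2: molar mass 379.259 g/mol; 3×24.305 = 72.915 g → 19.23 wt%.
Mg in (Mg0.49Fe0.51)3KAlSi3O10(OH)2: molar mass 465.510 g/mol; 1.47×24.305 = 35.728 g → 7.68 wt%.
Difference = 19.23 − 7.68 = 11.55 percentage points.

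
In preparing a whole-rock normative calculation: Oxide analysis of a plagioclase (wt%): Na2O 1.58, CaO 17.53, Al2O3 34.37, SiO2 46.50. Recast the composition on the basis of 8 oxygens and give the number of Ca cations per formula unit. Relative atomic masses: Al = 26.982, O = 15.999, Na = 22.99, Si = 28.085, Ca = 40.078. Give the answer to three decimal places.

1.58 wt% Na2O ÷ 61.979 g/mol = 0.02549 mol, giving 0.05098 Na and 0.02549 O.
17.53 wt% CaO ÷ 56.077 g/mol = 0.31261 mol, giving 0.31261 Ca and 0.31261 O.
34.37 wt% Al2O3 ÷ 101.961 g/mol = 0.33709 mol, giving 0.67418 Al and 1.01127 O.
46.50 wt% SiO2 ÷ 60.083 g/mol = 0.77393 mol, giving 0.77393 Si and 1.54786 O.
Oxygen sums to 2.89723; scaling by 8/2.89723 = 2.76126 puts the formula on 8 O.
Ca: 0.31261 × 2.76126 = 0.863 atoms per formula unit.

0.863 Ca apfu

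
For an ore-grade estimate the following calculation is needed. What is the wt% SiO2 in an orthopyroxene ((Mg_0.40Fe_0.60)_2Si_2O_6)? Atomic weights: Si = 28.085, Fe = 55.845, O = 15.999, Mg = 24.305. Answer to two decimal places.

M((Mg_0.40Fe_0.60)_2Si_2O_6) = 238.622 g/mol; M(SiO2) = 60.083 g/mol.
Moles SiO2 per formula unit = 2 Si ÷ 1 = 2.0000.
SiO2 fraction = (2.0000 × 60.083) / 238.622 = 120.166/238.622 = 0.5036.

50.36 wt%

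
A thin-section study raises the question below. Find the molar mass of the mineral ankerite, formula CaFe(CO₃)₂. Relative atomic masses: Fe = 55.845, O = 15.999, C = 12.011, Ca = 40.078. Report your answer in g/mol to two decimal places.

215.94 g/mol

Ca: 1 × 40.078 = 40.0780
Fe: 1 × 55.845 = 55.8450
C: 2 × 12.011 = 24.0220
O: 6 × 15.999 = 95.9940
Summing the contributions gives the formula mass.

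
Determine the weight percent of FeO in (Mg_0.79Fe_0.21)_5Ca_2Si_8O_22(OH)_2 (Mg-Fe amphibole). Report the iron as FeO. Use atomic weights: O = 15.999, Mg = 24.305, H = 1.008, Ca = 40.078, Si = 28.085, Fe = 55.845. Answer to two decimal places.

M((Mg_0.79Fe_0.21)_5Ca_2Si_8O_22(OH)_2) = 845.470 g/mol; M(FeO) = 71.844 g/mol.
Moles FeO per formula unit = 1.05 Fe ÷ 1 = 1.0500.
FeO fraction = (1.0500 × 71.844) / 845.470 = 75.436/845.470 = 0.0892.

8.92 wt%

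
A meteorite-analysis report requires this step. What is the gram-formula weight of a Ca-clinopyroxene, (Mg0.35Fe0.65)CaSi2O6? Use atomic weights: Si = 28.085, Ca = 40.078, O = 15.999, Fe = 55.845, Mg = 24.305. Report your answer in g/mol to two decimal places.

M = 0.35×24.305 + 0.65×55.845 + 1×40.078 + 2×28.085 + 6×15.999

237.05 g/mol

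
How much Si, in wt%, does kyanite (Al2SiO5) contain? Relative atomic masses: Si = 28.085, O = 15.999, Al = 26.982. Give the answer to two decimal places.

17.33 wt%

Molar mass of Al2SiO5: 2·26.982 + 1·28.085 + 5·15.999 = 162.044 g/mol.
Mass of Si per formula unit: 1 × 28.085 = 28.085 g.
Weight fraction Si = 28.085 / 162.044 = 0.1733.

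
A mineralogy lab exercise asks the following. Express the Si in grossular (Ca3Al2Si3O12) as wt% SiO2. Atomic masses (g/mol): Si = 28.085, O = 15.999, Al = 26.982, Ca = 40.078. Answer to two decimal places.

M(Ca3Al2Si3O12) = 450.441 g/mol; M(SiO2) = 60.083 g/mol.
Moles SiO2 per formula unit = 3 Si ÷ 1 = 3.0000.
SiO2 fraction = (3.0000 × 60.083) / 450.441 = 180.249/450.441 = 0.4002.

40.02 wt%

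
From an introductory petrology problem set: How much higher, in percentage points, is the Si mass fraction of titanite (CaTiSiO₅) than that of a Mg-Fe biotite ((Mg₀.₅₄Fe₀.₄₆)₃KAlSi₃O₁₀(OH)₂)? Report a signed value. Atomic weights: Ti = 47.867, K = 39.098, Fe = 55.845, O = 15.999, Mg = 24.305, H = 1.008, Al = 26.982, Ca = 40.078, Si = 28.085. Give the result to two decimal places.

M(CaTiSiO₅) = 196.025 g/mol, so wt% Si = 28.085/196.025 × 100 = 14.33%.
M((Mg₀.₅₄Fe₀.₄₆)₃KAlSi₃O₁₀(OH)₂) = 460.779 g/mol, so wt% Si = 84.255/460.779 × 100 = 18.29%.
14.33 − 18.29 = -3.96 pp.

-3.96 percentage points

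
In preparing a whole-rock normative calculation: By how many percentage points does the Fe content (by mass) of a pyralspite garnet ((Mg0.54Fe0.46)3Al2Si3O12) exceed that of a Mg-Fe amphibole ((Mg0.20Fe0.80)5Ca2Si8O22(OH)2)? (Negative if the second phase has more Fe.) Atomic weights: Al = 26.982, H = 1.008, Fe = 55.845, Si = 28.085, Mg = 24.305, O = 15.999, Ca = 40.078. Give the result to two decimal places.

-6.55 percentage points

M((Mg0.54Fe0.46)3Al2Si3O12) = 446.647 g/mol, so wt% Fe = 77.066/446.647 × 100 = 17.25%.
M((Mg0.20Fe0.80)5Ca2Si8O22(OH)2) = 938.513 g/mol, so wt% Fe = 223.380/938.513 × 100 = 23.80%.
17.25 − 23.80 = -6.55 pp.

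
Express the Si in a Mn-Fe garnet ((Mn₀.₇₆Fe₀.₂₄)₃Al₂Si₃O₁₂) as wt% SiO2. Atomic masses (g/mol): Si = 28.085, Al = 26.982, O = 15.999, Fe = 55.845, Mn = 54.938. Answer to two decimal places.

36.36 wt%

Molar mass of (Mn₀.₇₆Fe₀.₂₄)₃Al₂Si₃O₁₂ = 2.28·54.938 + 0.72·55.845 + 2·26.982 + 3·28.085 + 12·15.999 = 495.674 g/mol.
Each formula unit contains 3 Si, equivalent to 3/1 = 3.0000 mol SiO2.
M(SiO2) = 1×28.085 + 2×15.999 = 60.083 g/mol.
Mass of SiO2 per formula unit = 3.0000 × 60.083 = 180.249 g.
SiO2 wt% = 180.249 / 495.674 × 100 = 36.36%.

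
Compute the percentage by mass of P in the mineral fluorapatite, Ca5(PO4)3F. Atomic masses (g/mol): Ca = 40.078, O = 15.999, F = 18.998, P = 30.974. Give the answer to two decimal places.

Formula mass = 5*40.078 + 3*30.974 + 12*15.999 + 1*18.998 = 504.298 g/mol, of which 92.922 g is P.
So P makes up 92.922/504.298 = 0.1843 of the mass, i.e. 18.43%.

18.43 weight percent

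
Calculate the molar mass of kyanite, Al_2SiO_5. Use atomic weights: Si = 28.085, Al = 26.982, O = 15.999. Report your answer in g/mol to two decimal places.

Al: 2 × 26.982 = 53.9640
Si: 1 × 28.085 = 28.0850
O: 5 × 15.999 = 79.9950
Summing the contributions gives the formula mass.

162.04 g/mol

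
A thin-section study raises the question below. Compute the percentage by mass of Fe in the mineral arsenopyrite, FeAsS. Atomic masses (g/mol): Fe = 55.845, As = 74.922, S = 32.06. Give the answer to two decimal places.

Molar mass of FeAsS: 1×55.845 + 1×74.922 + 1×32.06 = 162.827 g/mol.
Mass of Fe per formula unit: 1 × 55.845 = 55.845 g.
Weight fraction Fe = 55.845 / 162.827 = 0.3430.

34.30 wt%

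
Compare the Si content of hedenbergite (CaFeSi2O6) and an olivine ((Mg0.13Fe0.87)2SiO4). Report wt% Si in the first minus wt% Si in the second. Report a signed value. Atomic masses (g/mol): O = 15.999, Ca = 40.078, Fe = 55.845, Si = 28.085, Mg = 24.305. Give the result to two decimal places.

8.28 percentage points

Si in CaFeSi2O6: molar mass 248.087 g/mol; 2×28.085 = 56.170 g → 22.64 wt%.
Si in (Mg0.13Fe0.87)2SiO4: molar mass 195.571 g/mol; 1×28.085 = 28.085 g → 14.36 wt%.
Difference = 22.64 − 14.36 = 8.28 percentage points.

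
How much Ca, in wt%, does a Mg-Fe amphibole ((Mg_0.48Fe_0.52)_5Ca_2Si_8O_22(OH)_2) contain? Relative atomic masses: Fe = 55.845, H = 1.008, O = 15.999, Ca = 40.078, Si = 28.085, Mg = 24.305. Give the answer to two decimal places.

8.96 wt%

Formula mass = 2.40×24.305 + 2.60×55.845 + 2×40.078 + 8×28.085 + 24×15.999 + 2×1.008 = 894.357 g/mol, of which 80.156 g is Ca.
So Ca makes up 80.156/894.357 = 0.0896 of the mass, i.e. 8.96%.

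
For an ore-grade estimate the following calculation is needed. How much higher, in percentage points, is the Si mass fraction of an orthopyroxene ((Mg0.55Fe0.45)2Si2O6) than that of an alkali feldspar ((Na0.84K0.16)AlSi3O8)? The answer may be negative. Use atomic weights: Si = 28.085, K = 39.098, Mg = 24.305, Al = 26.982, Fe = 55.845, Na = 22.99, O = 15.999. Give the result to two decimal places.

M((Mg0.55Fe0.45)2Si2O6) = 229.160 g/mol, so wt% Si = 56.170/229.160 × 100 = 24.51%.
M((Na0.84K0.16)AlSi3O8) = 264.796 g/mol, so wt% Si = 84.255/264.796 × 100 = 31.82%.
24.51 − 31.82 = -7.31 pp.

-7.31 percentage points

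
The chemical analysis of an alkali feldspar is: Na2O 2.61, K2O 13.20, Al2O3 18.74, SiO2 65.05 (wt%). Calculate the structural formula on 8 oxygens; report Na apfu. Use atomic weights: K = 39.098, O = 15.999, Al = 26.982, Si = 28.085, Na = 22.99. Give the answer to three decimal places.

0.232 Na apfu

Na2O: 2.61/61.979 = 0.04211 mol → 0.08422 mol Na, 0.04211 mol O.
K2O: 13.20/94.195 = 0.14013 mol → 0.28026 mol K, 0.14013 mol O.
Al2O3: 18.74/101.961 = 0.18380 mol → 0.36760 mol Al, 0.55140 mol O.
SiO2: 65.05/60.083 = 1.08267 mol → 1.08267 mol Si, 2.16534 mol O.
Total oxygen = 2.89898 mol. Normalization factor = 8/2.89898 = 2.75959.
Na per 8 O = 0.08422 × 2.75959 = 0.232.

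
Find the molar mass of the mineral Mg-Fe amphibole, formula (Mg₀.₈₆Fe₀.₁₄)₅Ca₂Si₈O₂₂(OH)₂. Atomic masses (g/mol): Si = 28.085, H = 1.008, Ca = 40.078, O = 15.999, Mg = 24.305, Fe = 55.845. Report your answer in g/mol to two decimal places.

834.43 g/mol

M = 4.30*24.305 + 0.70*55.845 + 2*40.078 + 8*28.085 + 24*15.999 + 2*1.008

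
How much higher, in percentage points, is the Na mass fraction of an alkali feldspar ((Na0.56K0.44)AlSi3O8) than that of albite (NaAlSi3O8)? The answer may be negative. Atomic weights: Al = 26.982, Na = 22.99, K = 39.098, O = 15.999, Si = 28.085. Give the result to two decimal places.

First mineral: 12.874 g Na in 269.307 g formula = 4.78 wt% Na.
Second mineral: 22.990 g Na in 262.219 g formula = 8.77 wt% Na.
4.78% − 8.77% gives a difference of -3.99 percentage points.

-3.99 percentage points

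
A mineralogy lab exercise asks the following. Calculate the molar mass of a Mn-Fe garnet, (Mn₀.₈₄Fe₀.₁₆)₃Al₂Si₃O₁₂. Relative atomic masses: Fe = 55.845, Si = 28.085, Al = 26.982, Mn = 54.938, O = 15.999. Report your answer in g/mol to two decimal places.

495.46 g/mol

M = 2.52×54.938 + 0.48×55.845 + 2×26.982 + 3×28.085 + 12×15.999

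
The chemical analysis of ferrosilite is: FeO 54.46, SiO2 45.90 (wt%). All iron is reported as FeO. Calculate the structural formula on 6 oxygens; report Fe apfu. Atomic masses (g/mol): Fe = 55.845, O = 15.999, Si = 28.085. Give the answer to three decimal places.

FeO (M=71.844): mol = 0.75803; Fe = 0.75803, O = 0.75803.
SiO2 (M=60.083): mol = 0.76394; Si = 0.76394, O = 1.52788.
ΣO = 2.28591; factor = 6/ΣO = 2.62478.
Fe apfu = 0.75803 × 2.62478 = 1.990.

1.990 Fe apfu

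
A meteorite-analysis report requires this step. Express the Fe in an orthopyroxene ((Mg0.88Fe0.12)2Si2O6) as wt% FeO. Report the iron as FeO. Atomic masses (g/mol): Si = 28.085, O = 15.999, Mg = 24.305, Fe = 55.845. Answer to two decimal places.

Molar mass of (Mg0.88Fe0.12)2Si2O6 = 1.76·24.305 + 0.24·55.845 + 2·28.085 + 6·15.999 = 208.344 g/mol.
Each formula unit contains 0.24 Fe, equivalent to 0.24/1 = 0.2400 mol FeO.
M(FeO) = 1×55.845 + 1×15.999 = 71.844 g/mol.
Mass of FeO per formula unit = 0.2400 × 71.844 = 17.243 g.
FeO wt% = 17.243 / 208.344 × 100 = 8.28%.

8.28 wt%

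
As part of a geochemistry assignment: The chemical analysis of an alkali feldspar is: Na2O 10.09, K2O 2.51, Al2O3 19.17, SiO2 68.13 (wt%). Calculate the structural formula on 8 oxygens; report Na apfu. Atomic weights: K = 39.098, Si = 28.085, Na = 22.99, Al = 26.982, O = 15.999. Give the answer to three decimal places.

0.862 Na apfu

Na2O: 10.09/61.979 = 0.16280 mol → 0.32560 mol Na, 0.16280 mol O.
K2O: 2.51/94.195 = 0.02665 mol → 0.05330 mol K, 0.02665 mol O.
Al2O3: 19.17/101.961 = 0.18801 mol → 0.37602 mol Al, 0.56403 mol O.
SiO2: 68.13/60.083 = 1.13393 mol → 1.13393 mol Si, 2.26786 mol O.
Total oxygen = 3.02134 mol. Normalization factor = 8/3.02134 = 2.64783.
Na per 8 O = 0.32560 × 2.64783 = 0.862.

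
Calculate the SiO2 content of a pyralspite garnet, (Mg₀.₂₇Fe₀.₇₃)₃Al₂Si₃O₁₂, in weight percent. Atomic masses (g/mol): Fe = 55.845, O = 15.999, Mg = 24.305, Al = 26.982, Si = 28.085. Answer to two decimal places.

Formula mass = 472.195 g/mol.
3 Si → 3.0000 mol SiO2 per formula unit; M(SiO2) = 60.083, so SiO2 mass = 180.249 g.
180.249/472.195 × 100 = 38.17 wt%.

38.17 wt%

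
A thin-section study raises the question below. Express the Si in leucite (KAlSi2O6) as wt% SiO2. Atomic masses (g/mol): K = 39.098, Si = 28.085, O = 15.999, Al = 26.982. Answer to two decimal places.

Formula mass = 218.244 g/mol.
2 Si → 2.0000 mol SiO2 per formula unit; M(SiO2) = 60.083, so SiO2 mass = 120.166 g.
120.166/218.244 × 100 = 55.06 wt%.

55.06 wt%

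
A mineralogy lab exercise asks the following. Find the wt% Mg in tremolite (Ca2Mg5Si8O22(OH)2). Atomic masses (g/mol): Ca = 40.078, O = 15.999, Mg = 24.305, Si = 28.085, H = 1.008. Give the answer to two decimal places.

M(Ca2Mg5Si8O22(OH)2) = 812.353 g/mol.
Mg contributes 5 × 24.305 = 121.525 g per mole.
121.525/812.353 = 0.1496 → 14.96%.

14.96 mass %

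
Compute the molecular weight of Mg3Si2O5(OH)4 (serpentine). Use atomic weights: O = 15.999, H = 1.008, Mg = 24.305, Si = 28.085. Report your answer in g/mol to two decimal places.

277.11 g/mol

Mg: 3 × 24.305 = 72.9150
Si: 2 × 28.085 = 56.1700
O: 9 × 15.999 = 143.9910
H: 4 × 1.008 = 4.0320
Summing the contributions gives the formula mass.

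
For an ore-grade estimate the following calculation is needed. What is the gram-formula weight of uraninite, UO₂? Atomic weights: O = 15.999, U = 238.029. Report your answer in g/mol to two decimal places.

U: 1 × 238.029 = 238.0290
O: 2 × 15.999 = 31.9980
Summing the contributions gives the formula mass.

270.03 g/mol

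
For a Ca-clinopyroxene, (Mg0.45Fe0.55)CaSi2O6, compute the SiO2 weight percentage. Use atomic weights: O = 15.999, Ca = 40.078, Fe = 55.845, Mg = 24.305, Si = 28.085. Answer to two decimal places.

M((Mg0.45Fe0.55)CaSi2O6) = 233.894 g/mol; M(SiO2) = 60.083 g/mol.
Moles SiO2 per formula unit = 2 Si ÷ 1 = 2.0000.
SiO2 fraction = (2.0000 × 60.083) / 233.894 = 120.166/233.894 = 0.5138.

51.38 wt%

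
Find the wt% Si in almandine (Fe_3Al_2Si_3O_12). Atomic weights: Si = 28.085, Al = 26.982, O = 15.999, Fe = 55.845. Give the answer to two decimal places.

16.93 mass %

Formula mass = 3*55.845 + 2*26.982 + 3*28.085 + 12*15.999 = 497.742 g/mol, of which 84.255 g is Si.
So Si makes up 84.255/497.742 = 0.1693 of the mass, i.e. 16.93%.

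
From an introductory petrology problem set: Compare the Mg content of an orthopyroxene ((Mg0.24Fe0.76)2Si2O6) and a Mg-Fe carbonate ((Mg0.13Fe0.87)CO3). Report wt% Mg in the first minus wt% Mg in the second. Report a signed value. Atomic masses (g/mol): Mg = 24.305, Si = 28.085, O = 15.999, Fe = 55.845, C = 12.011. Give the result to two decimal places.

Mg in (Mg0.24Fe0.76)2Si2O6: molar mass 248.715 g/mol; 0.48×24.305 = 11.666 g → 4.69 wt%.
Mg in (Mg0.13Fe0.87)CO3: molar mass 111.753 g/mol; 0.13×24.305 = 3.160 g → 2.83 wt%.
Difference = 4.69 − 2.83 = 1.86 percentage points.

1.86 percentage points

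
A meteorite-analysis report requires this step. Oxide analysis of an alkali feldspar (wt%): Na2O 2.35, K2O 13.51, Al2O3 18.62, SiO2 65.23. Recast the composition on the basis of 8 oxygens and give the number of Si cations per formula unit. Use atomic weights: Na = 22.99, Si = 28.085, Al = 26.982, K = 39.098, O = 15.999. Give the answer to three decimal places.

2.994 Si apfu

2.35 wt% Na2O ÷ 61.979 g/mol = 0.03792 mol, giving 0.07584 Na and 0.03792 O.
13.51 wt% K2O ÷ 94.195 g/mol = 0.14343 mol, giving 0.28686 K and 0.14343 O.
18.62 wt% Al2O3 ÷ 101.961 g/mol = 0.18262 mol, giving 0.36524 Al and 0.54786 O.
65.23 wt% SiO2 ÷ 60.083 g/mol = 1.08566 mol, giving 1.08566 Si and 2.17132 O.
Oxygen sums to 2.90053; scaling by 8/2.90053 = 2.75812 puts the formula on 8 O.
Si: 1.08566 × 2.75812 = 2.994 atoms per formula unit.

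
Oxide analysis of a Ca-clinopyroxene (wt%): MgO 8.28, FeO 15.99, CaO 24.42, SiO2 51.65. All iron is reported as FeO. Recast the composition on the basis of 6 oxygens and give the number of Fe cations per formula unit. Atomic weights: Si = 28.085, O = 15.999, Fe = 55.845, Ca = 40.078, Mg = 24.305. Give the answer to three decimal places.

0.517 Fe apfu

MgO (M=40.304): mol = 0.20544; Mg = 0.20544, O = 0.20544.
FeO (M=71.844): mol = 0.22257; Fe = 0.22257, O = 0.22257.
CaO (M=56.077): mol = 0.43547; Ca = 0.43547, O = 0.43547.
SiO2 (M=60.083): mol = 0.85964; Si = 0.85964, O = 1.71928.
ΣO = 2.58276; factor = 6/ΣO = 2.32310.
Fe apfu = 0.22257 × 2.32310 = 0.517.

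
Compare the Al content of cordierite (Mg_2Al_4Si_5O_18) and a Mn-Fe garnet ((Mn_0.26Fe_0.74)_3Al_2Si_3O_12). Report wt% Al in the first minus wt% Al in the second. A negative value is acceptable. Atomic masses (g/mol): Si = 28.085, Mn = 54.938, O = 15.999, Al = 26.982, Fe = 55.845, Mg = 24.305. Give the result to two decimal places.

M(Mg_2Al_4Si_5O_18) = 584.945 g/mol, so wt% Al = 107.928/584.945 × 100 = 18.45%.
M((Mn_0.26Fe_0.74)_3Al_2Si_3O_12) = 497.035 g/mol, so wt% Al = 53.964/497.035 × 100 = 10.86%.
18.45 − 10.86 = 7.59 pp.

7.59 percentage points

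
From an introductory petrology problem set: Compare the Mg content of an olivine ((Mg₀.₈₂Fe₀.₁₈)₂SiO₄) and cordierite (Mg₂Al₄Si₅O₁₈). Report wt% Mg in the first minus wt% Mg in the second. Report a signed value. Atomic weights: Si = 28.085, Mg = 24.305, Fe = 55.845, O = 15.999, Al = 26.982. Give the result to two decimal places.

Mg in (Mg₀.₈₂Fe₀.₁₈)₂SiO₄: molar mass 152.045 g/mol; 1.64×24.305 = 39.860 g → 26.22 wt%.
Mg in Mg₂Al₄Si₅O₁₈: molar mass 584.945 g/mol; 2×24.305 = 48.610 g → 8.31 wt%.
Difference = 26.22 − 8.31 = 17.91 percentage points.

17.91 percentage points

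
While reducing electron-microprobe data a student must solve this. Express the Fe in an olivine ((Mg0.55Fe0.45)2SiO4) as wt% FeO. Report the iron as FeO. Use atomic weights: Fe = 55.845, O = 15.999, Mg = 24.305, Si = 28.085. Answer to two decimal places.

38.24 wt%

Molar mass of (Mg0.55Fe0.45)2SiO4 = 1.10*24.305 + 0.90*55.845 + 1*28.085 + 4*15.999 = 169.077 g/mol.
Each formula unit contains 0.90 Fe, equivalent to 0.90/1 = 0.9000 mol FeO.
M(FeO) = 1×55.845 + 1×15.999 = 71.844 g/mol.
Mass of FeO per formula unit = 0.9000 × 71.844 = 64.660 g.
FeO wt% = 64.660 / 169.077 × 100 = 38.24%.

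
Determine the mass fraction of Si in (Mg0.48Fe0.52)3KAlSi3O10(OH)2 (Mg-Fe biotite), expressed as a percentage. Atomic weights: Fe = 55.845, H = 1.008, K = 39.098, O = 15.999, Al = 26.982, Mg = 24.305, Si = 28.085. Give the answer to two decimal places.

18.06 mass %

Molar mass of (Mg0.48Fe0.52)3KAlSi3O10(OH)2: 1.44×24.305 + 1.56×55.845 + 1×39.098 + 1×26.982 + 3×28.085 + 12×15.999 + 2×1.008 = 466.456 g/mol.
Mass of Si per formula unit: 3 × 28.085 = 84.255 g.
Weight fraction Si = 84.255 / 466.456 = 0.1806.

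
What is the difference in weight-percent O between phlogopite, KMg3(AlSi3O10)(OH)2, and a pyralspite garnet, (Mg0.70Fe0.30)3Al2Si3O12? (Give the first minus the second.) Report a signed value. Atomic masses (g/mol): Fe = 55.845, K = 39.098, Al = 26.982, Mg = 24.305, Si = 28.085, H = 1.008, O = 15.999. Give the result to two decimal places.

1.52 percentage points

M(KMg3(AlSi3O10)(OH)2) = 417.254 g/mol, so wt% O = 191.988/417.254 × 100 = 46.01%.
M((Mg0.70Fe0.30)3Al2Si3O12) = 431.508 g/mol, so wt% O = 191.988/431.508 × 100 = 44.49%.
46.01 − 44.49 = 1.52 pp.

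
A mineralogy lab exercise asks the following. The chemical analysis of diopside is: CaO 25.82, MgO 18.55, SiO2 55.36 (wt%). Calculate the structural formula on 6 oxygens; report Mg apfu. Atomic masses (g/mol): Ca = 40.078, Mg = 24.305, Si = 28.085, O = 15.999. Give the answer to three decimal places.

CaO (M=56.077): mol = 0.46044; Ca = 0.46044, O = 0.46044.
MgO (M=40.304): mol = 0.46025; Mg = 0.46025, O = 0.46025.
SiO2 (M=60.083): mol = 0.92139; Si = 0.92139, O = 1.84278.
ΣO = 2.76347; factor = 6/ΣO = 2.17118.
Mg apfu = 0.46025 × 2.17118 = 0.999.

0.999 Mg apfu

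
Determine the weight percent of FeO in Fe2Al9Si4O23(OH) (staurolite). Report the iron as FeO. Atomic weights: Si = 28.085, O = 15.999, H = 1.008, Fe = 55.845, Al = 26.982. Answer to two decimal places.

Molar mass of Fe2Al9Si4O23(OH) = 2·55.845 + 9·26.982 + 4·28.085 + 24·15.999 + 1·1.008 = 851.852 g/mol.
Each formula unit contains 2 Fe, equivalent to 2/1 = 2.0000 mol FeO.
M(FeO) = 1×55.845 + 1×15.999 = 71.844 g/mol.
Mass of FeO per formula unit = 2.0000 × 71.844 = 143.688 g.
FeO wt% = 143.688 / 851.852 × 100 = 16.87%.

16.87 wt%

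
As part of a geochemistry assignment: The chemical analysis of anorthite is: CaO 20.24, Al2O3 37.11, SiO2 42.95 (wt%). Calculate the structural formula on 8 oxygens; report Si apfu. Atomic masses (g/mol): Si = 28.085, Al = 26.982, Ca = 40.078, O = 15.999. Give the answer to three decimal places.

1.984 Si apfu

CaO (M=56.077): mol = 0.36093; Ca = 0.36093, O = 0.36093.
Al2O3 (M=101.961): mol = 0.36396; Al = 0.72792, O = 1.09188.
SiO2 (M=60.083): mol = 0.71484; Si = 0.71484, O = 1.42968.
ΣO = 2.88249; factor = 8/ΣO = 2.77538.
Si apfu = 0.71484 × 2.77538 = 1.984.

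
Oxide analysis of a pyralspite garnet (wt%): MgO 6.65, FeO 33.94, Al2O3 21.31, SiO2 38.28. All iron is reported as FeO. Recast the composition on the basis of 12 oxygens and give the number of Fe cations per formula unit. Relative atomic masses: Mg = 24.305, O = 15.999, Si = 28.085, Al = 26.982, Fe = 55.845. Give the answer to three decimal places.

MgO (M=40.304): mol = 0.16500; Mg = 0.16500, O = 0.16500.
FeO (M=71.844): mol = 0.47241; Fe = 0.47241, O = 0.47241.
Al2O3 (M=101.961): mol = 0.20900; Al = 0.41800, O = 0.62700.
SiO2 (M=60.083): mol = 0.63712; Si = 0.63712, O = 1.27424.
ΣO = 2.53865; factor = 12/ΣO = 4.72692.
Fe apfu = 0.47241 × 4.72692 = 2.233.

2.233 Fe apfu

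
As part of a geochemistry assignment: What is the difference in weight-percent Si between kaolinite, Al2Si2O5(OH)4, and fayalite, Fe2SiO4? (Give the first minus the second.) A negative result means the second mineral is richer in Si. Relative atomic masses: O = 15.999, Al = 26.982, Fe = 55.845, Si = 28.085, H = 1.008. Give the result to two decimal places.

7.98 percentage points

M(Al2Si2O5(OH)4) = 258.157 g/mol, so wt% Si = 56.170/258.157 × 100 = 21.76%.
M(Fe2SiO4) = 203.771 g/mol, so wt% Si = 28.085/203.771 × 100 = 13.78%.
21.76 − 13.78 = 7.98 pp.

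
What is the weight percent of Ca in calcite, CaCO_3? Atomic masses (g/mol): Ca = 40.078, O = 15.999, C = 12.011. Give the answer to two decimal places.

40.04 mass %

M(CaCO_3) = 100.086 g/mol.
Ca contributes 1 × 40.078 = 40.078 g per mole.
40.078/100.086 = 0.4004 → 40.04%.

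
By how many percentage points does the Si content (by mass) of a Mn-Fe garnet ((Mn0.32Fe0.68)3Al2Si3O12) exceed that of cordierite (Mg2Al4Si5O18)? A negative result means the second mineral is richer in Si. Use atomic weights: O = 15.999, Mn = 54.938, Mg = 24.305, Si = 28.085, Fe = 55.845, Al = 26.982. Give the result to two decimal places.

-7.05 percentage points

M((Mn0.32Fe0.68)3Al2Si3O12) = 496.871 g/mol, so wt% Si = 84.255/496.871 × 100 = 16.96%.
M(Mg2Al4Si5O18) = 584.945 g/mol, so wt% Si = 140.425/584.945 × 100 = 24.01%.
16.96 − 24.01 = -7.05 pp.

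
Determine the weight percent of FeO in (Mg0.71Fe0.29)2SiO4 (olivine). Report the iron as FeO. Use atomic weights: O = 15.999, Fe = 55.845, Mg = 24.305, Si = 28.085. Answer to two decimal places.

26.21 wt%

Formula mass = 158.984 g/mol.
0.58 Fe → 0.5800 mol FeO per formula unit; M(FeO) = 71.844, so FeO mass = 41.670 g.
41.670/158.984 × 100 = 26.21 wt%.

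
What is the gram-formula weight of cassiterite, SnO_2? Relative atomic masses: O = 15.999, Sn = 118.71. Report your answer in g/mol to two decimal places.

M = 1·118.71 + 2·15.999

150.71 g/mol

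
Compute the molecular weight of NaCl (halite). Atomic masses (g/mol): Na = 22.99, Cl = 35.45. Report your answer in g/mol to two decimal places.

M = 1×22.99 + 1×35.45

58.44 g/mol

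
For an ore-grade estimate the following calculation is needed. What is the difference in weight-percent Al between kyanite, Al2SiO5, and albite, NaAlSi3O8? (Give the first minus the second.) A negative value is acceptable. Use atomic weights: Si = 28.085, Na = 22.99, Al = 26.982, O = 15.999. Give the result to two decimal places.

M(Al2SiO5) = 162.044 g/mol, so wt% Al = 53.964/162.044 × 100 = 33.30%.
M(NaAlSi3O8) = 262.219 g/mol, so wt% Al = 26.982/262.219 × 100 = 10.29%.
33.30 − 10.29 = 23.01 pp.

23.01 percentage points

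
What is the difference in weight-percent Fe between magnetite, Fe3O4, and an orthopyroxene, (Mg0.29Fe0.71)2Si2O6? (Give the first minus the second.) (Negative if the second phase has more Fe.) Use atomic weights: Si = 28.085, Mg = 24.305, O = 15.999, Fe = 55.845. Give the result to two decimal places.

40.07 percentage points

M(Fe3O4) = 231.531 g/mol, so wt% Fe = 167.535/231.531 × 100 = 72.36%.
M((Mg0.29Fe0.71)2Si2O6) = 245.561 g/mol, so wt% Fe = 79.300/245.561 × 100 = 32.29%.
72.36 − 32.29 = 40.07 pp.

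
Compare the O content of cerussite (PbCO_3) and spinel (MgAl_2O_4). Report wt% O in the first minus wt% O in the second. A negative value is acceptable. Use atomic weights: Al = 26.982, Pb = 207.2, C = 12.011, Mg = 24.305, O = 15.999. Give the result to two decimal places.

First mineral: 47.997 g O in 267.208 g formula = 17.96 wt% O.
Second mineral: 63.996 g O in 142.265 g formula = 44.98 wt% O.
17.96% − 44.98% gives a difference of -27.02 percentage points.

-27.02 percentage points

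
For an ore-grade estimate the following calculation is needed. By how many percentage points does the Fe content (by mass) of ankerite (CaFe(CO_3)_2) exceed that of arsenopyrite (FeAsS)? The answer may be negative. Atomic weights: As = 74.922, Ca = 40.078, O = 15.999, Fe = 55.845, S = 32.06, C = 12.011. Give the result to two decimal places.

-8.44 percentage points

First mineral: 55.845 g Fe in 215.939 g formula = 25.86 wt% Fe.
Second mineral: 55.845 g Fe in 162.827 g formula = 34.30 wt% Fe.
25.86% − 34.30% gives a difference of -8.44 percentage points.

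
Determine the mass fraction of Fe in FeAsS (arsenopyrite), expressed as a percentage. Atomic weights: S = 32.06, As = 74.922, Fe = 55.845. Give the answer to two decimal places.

Formula mass = 1·55.845 + 1·74.922 + 1·32.06 = 162.827 g/mol, of which 55.845 g is Fe.
So Fe makes up 55.845/162.827 = 0.3430 of the mass, i.e. 34.30%.

34.30 weight percent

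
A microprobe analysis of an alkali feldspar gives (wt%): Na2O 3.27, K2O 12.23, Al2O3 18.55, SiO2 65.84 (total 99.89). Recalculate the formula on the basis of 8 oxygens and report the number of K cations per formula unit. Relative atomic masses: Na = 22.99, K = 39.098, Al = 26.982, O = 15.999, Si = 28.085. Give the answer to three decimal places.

0.711 K apfu

3.27 wt% Na2O ÷ 61.979 g/mol = 0.05276 mol, giving 0.10552 Na and 0.05276 O.
12.23 wt% K2O ÷ 94.195 g/mol = 0.12984 mol, giving 0.25968 K and 0.12984 O.
18.55 wt% Al2O3 ÷ 101.961 g/mol = 0.18193 mol, giving 0.36386 Al and 0.54579 O.
65.84 wt% SiO2 ÷ 60.083 g/mol = 1.09582 mol, giving 1.09582 Si and 2.19164 O.
Oxygen sums to 2.92003; scaling by 8/2.92003 = 2.73970 puts the formula on 8 O.
K: 0.25968 × 2.73970 = 0.711 atoms per formula unit.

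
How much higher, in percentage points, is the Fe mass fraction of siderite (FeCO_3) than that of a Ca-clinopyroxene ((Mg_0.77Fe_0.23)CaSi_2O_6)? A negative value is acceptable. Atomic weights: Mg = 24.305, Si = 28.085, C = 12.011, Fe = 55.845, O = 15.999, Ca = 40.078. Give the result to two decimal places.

42.46 percentage points

M(FeCO_3) = 115.853 g/mol, so wt% Fe = 55.845/115.853 × 100 = 48.20%.
M((Mg_0.77Fe_0.23)CaSi_2O_6) = 223.801 g/mol, so wt% Fe = 12.844/223.801 × 100 = 5.74%.
48.20 − 5.74 = 42.46 pp.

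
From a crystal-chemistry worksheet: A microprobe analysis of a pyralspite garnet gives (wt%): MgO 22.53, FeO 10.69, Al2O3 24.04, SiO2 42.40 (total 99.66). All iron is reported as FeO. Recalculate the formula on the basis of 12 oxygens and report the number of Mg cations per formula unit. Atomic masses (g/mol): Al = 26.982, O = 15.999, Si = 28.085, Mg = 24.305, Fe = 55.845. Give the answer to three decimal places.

22.53 wt% MgO ÷ 40.304 g/mol = 0.55900 mol, giving 0.55900 Mg and 0.55900 O.
10.69 wt% FeO ÷ 71.844 g/mol = 0.14879 mol, giving 0.14879 Fe and 0.14879 O.
24.04 wt% Al2O3 ÷ 101.961 g/mol = 0.23578 mol, giving 0.47156 Al and 0.70734 O.
42.40 wt% SiO2 ÷ 60.083 g/mol = 0.70569 mol, giving 0.70569 Si and 1.41138 O.
Oxygen sums to 2.82651; scaling by 12/2.82651 = 4.24552 puts the formula on 12 O.
Mg: 0.55900 × 4.24552 = 2.373 atoms per formula unit.

2.373 Mg apfu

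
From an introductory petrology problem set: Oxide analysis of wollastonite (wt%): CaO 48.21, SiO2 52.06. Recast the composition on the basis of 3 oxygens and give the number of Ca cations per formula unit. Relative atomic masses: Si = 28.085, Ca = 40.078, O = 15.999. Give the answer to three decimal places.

CaO: 48.21/56.077 = 0.85971 mol → 0.85971 mol Ca, 0.85971 mol O.
SiO2: 52.06/60.083 = 0.86647 mol → 0.86647 mol Si, 1.73294 mol O.
Total oxygen = 2.59265 mol. Normalization factor = 3/2.59265 = 1.15712.
Ca per 3 O = 0.85971 × 1.15712 = 0.995.

0.995 Ca apfu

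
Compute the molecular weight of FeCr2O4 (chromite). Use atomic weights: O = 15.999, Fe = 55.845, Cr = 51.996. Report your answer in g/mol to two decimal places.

223.83 g/mol

The formula mass is the sum 1*55.845 + 2*51.996 + 4*15.999.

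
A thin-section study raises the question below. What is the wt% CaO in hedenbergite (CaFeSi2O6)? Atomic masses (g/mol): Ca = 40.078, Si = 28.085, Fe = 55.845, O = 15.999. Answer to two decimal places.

22.60 wt%

Formula mass = 248.087 g/mol.
1 Ca → 1.0000 mol CaO per formula unit; M(CaO) = 56.077, so CaO mass = 56.077 g.
56.077/248.087 × 100 = 22.60 wt%.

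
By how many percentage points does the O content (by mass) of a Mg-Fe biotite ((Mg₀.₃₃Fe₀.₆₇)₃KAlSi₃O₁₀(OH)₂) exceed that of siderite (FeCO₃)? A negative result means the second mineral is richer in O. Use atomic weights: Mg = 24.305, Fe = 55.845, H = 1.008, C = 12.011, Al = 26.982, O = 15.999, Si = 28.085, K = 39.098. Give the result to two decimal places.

M((Mg₀.₃₃Fe₀.₆₇)₃KAlSi₃O₁₀(OH)₂) = 480.649 g/mol, so wt% O = 191.988/480.649 × 100 = 39.94%.
M(FeCO₃) = 115.853 g/mol, so wt% O = 47.997/115.853 × 100 = 41.43%.
39.94 − 41.43 = -1.49 pp.

-1.49 percentage points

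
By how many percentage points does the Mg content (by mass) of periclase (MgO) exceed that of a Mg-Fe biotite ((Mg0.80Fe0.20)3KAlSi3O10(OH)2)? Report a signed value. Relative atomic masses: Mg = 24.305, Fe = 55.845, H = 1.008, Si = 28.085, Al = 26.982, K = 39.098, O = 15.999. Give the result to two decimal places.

First mineral: 24.305 g Mg in 40.304 g formula = 60.30 wt% Mg.
Second mineral: 58.332 g Mg in 436.178 g formula = 13.37 wt% Mg.
60.30% − 13.37% gives a difference of 46.93 percentage points.

46.93 percentage points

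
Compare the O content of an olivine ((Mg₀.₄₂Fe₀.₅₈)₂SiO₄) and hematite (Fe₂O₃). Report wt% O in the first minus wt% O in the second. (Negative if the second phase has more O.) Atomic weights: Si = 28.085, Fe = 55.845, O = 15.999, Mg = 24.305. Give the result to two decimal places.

O in (Mg₀.₄₂Fe₀.₅₈)₂SiO₄: molar mass 177.277 g/mol; 4×15.999 = 63.996 g → 36.10 wt%.
O in Fe₂O₃: molar mass 159.687 g/mol; 3×15.999 = 47.997 g → 30.06 wt%.
Difference = 36.10 − 30.06 = 6.04 percentage points.

6.04 percentage points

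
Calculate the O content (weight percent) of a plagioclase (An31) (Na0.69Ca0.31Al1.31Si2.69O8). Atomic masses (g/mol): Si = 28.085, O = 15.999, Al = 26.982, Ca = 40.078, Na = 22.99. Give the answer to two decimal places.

47.91 weight percent

Formula mass = 0.69·22.99 + 0.31·40.078 + 1.31·26.982 + 2.69·28.085 + 8·15.999 = 267.174 g/mol, of which 127.992 g is O.
So O makes up 127.992/267.174 = 0.4791 of the mass, i.e. 47.91%.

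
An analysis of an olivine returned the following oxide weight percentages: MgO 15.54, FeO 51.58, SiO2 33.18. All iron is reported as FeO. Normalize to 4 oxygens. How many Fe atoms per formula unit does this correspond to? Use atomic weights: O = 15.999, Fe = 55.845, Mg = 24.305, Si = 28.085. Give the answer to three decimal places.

1.301 Fe apfu

MgO: 15.54/40.304 = 0.38557 mol → 0.38557 mol Mg, 0.38557 mol O.
FeO: 51.58/71.844 = 0.71794 mol → 0.71794 mol Fe, 0.71794 mol O.
SiO2: 33.18/60.083 = 0.55224 mol → 0.55224 mol Si, 1.10448 mol O.
Total oxygen = 2.20799 mol. Normalization factor = 4/2.20799 = 1.81160.
Fe per 4 O = 0.71794 × 1.81160 = 1.301.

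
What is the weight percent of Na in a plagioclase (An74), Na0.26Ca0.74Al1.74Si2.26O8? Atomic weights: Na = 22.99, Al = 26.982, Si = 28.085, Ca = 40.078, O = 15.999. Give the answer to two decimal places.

2.18 mass %

Formula mass = 0.26*22.99 + 0.74*40.078 + 1.74*26.982 + 2.26*28.085 + 8*15.999 = 274.048 g/mol, of which 5.977 g is Na.
So Na makes up 5.977/274.048 = 0.0218 of the mass, i.e. 2.18%.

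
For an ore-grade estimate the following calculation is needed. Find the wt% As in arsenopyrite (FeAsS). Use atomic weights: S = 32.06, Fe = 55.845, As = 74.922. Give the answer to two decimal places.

Formula mass = 1·55.845 + 1·74.922 + 1·32.06 = 162.827 g/mol, of which 74.922 g is As.
So As makes up 74.922/162.827 = 0.4601 of the mass, i.e. 46.01%.

46.01 wt%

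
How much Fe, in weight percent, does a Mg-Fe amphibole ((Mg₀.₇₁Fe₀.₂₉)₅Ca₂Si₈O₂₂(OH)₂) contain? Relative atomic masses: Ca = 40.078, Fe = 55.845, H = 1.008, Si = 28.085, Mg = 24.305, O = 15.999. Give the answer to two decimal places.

Molar mass of (Mg₀.₇₁Fe₀.₂₉)₅Ca₂Si₈O₂₂(OH)₂: 3.55*24.305 + 1.45*55.845 + 2*40.078 + 8*28.085 + 24*15.999 + 2*1.008 = 858.086 g/mol.
Mass of Fe per formula unit: 1.45 × 55.845 = 80.975 g.
Weight fraction Fe = 80.975 / 858.086 = 0.0944.

9.44 weight percent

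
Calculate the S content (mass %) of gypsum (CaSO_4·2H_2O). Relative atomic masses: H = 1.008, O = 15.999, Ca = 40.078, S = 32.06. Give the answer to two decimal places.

18.62 mass %

M(CaSO_4·2H_2O) = 172.164 g/mol.
S contributes 1 × 32.06 = 32.060 g per mole.
32.060/172.164 = 0.1862 → 18.62%.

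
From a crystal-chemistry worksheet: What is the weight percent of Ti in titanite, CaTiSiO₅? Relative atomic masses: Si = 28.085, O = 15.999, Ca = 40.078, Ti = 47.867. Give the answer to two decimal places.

24.42 weight percent

Molar mass of CaTiSiO₅: 1×40.078 + 1×47.867 + 1×28.085 + 5×15.999 = 196.025 g/mol.
Mass of Ti per formula unit: 1 × 47.867 = 47.867 g.
Weight fraction Ti = 47.867 / 196.025 = 0.2442.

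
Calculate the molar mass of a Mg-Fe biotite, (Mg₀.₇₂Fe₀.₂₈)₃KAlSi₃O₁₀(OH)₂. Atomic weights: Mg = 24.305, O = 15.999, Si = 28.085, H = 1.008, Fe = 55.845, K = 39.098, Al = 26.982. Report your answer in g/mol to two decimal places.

The formula mass is the sum 2.16·24.305 + 0.84·55.845 + 1·39.098 + 1·26.982 + 3·28.085 + 12·15.999 + 2·1.008.

443.75 g/mol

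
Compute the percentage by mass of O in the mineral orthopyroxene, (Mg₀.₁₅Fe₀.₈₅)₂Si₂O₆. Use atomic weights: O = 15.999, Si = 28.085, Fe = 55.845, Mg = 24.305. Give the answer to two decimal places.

37.73 wt%

Molar mass of (Mg₀.₁₅Fe₀.₈₅)₂Si₂O₆: 0.30·24.305 + 1.70·55.845 + 2·28.085 + 6·15.999 = 254.392 g/mol.
Mass of O per formula unit: 6 × 15.999 = 95.994 g.
Weight fraction O = 95.994 / 254.392 = 0.3773.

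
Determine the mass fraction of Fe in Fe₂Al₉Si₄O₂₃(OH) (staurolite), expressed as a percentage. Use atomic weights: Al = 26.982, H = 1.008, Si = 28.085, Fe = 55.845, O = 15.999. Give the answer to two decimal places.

Molar mass of Fe₂Al₉Si₄O₂₃(OH): 2×55.845 + 9×26.982 + 4×28.085 + 24×15.999 + 1×1.008 = 851.852 g/mol.
Mass of Fe per formula unit: 2 × 55.845 = 111.690 g.
Weight fraction Fe = 111.690 / 851.852 = 0.1311.

13.11 wt%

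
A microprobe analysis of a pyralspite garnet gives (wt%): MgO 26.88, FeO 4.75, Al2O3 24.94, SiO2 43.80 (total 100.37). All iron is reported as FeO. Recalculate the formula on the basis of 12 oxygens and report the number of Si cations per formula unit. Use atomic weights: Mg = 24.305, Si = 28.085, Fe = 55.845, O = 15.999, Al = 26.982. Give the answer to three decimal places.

2.991 Si apfu

26.88 wt% MgO ÷ 40.304 g/mol = 0.66693 mol, giving 0.66693 Mg and 0.66693 O.
4.75 wt% FeO ÷ 71.844 g/mol = 0.06612 mol, giving 0.06612 Fe and 0.06612 O.
24.94 wt% Al2O3 ÷ 101.961 g/mol = 0.24460 mol, giving 0.48920 Al and 0.73380 O.
43.80 wt% SiO2 ÷ 60.083 g/mol = 0.72899 mol, giving 0.72899 Si and 1.45798 O.
Oxygen sums to 2.92483; scaling by 12/2.92483 = 4.10280 puts the formula on 12 O.
Si: 0.72899 × 4.10280 = 2.991 atoms per formula unit.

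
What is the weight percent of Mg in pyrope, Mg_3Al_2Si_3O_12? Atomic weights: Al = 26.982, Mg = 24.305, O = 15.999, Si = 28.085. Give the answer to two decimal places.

M(Mg_3Al_2Si_3O_12) = 403.122 g/mol.
Mg contributes 3 × 24.305 = 72.915 g per mole.
72.915/403.122 = 0.1809 → 18.09%.

18.09 mass %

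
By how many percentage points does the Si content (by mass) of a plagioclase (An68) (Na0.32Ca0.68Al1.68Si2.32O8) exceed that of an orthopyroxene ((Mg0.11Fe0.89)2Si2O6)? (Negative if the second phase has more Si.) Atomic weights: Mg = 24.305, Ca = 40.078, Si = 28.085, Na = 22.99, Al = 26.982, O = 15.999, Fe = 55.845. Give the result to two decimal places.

First mineral: 65.157 g Si in 273.089 g formula = 23.86 wt% Si.
Second mineral: 56.170 g Si in 256.915 g formula = 21.86 wt% Si.
23.86% − 21.86% gives a difference of 2.00 percentage points.

2.00 percentage points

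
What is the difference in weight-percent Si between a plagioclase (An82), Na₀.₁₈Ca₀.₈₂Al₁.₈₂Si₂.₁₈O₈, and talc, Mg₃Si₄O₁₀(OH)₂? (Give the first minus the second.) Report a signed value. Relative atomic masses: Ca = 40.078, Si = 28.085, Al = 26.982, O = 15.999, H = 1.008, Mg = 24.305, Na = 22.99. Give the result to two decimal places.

-7.38 percentage points

First mineral: 61.225 g Si in 275.327 g formula = 22.24 wt% Si.
Second mineral: 112.340 g Si in 379.259 g formula = 29.62 wt% Si.
22.24% − 29.62% gives a difference of -7.38 percentage points.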